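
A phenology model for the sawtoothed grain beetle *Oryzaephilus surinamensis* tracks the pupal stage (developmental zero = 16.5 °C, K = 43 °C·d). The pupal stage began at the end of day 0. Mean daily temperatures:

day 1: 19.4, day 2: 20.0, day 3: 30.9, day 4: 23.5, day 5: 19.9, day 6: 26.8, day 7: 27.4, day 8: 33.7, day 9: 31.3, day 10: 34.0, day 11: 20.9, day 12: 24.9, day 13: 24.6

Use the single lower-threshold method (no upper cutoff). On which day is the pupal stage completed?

day 7

Daily DD above 16.5 °C: 2.9, 3.5, 14.4, 7.0, 3.4, 10.3, 10.9, 17.2, 14.8, 17.5, 4.4, 8.4, 8.1.
Cumulative: 2.9, 6.4, 20.8, 27.8, 31.2, 41.5, 52.4, 69.6, 84.4, 101.9, 106.3, 114.7, 122.8.
The total first reaches 43 DD on day 7.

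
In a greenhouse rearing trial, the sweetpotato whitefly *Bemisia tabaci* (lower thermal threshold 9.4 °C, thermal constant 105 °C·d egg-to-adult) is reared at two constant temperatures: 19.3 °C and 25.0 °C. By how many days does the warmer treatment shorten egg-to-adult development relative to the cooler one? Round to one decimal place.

3.9 days

At 19.3 °C: 105 / (19.3 − 9.4) = 105 / 9.9 = 10.606 d.
At 25.0 °C: 105 / (25.0 − 9.4) = 105 / 15.6 = 6.731 d.
Difference = |10.606 − 6.731| = 3.875 ≈ 3.9 days.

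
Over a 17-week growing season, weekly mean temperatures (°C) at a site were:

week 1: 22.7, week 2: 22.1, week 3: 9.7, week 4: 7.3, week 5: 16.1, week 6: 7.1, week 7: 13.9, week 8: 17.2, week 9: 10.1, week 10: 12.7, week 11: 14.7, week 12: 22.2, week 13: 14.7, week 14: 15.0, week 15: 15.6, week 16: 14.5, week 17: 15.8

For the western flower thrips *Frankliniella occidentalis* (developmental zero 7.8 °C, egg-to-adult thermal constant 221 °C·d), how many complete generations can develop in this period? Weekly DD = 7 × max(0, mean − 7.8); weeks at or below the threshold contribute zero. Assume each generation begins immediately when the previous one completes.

3 generations

Weekly DD (7 × max(0, T̄ − 7.8)): 104.3, 100.1, 13.3, 0.0, 58.1, 0.0, 42.7, 65.8, 16.1, 34.3, 48.3, 100.8, 48.3, 50.4, 54.6, 46.9, 56.0.
Season total = 840.0 DD.
Complete generations = ⌊840.0 / 221⌋ = 3.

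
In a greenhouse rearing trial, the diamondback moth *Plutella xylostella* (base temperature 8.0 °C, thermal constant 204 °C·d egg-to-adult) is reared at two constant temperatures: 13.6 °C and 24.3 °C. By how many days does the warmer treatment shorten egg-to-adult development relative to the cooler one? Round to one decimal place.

23.9 days

At 13.6 °C: 204 / (13.6 − 8.0) = 204 / 5.6 = 36.429 d.
At 24.3 °C: 204 / (24.3 − 8.0) = 204 / 16.3 = 12.515 d.
Difference = |36.429 − 12.515| = 23.913 ≈ 23.9 days.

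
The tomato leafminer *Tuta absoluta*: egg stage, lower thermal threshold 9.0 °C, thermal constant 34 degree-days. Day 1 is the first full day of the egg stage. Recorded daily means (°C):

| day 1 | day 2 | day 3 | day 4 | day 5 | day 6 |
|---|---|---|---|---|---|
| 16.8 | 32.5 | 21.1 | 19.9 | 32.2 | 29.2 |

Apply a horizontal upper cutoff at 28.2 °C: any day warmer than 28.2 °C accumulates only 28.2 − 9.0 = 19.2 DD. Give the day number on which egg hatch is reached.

Daily DD above 9.0 °C (capped at 19.2): 7.8, 19.2, 12.1, 10.9, 19.2, 19.2.
Cumulative: 7.8, 27.0, 39.1, 50.0, 69.2, 88.4.
The total first reaches 34 DD on day 3.

day 3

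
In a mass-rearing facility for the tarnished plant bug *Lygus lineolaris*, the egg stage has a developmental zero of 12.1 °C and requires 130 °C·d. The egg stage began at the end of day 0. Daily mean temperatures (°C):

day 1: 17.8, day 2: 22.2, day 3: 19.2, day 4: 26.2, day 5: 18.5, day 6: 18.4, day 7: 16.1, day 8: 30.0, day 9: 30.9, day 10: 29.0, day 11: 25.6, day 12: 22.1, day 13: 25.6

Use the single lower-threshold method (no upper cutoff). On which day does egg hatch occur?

Daily DD above 12.1 °C: 5.7, 10.1, 7.1, 14.1, 6.4, 6.3, 4.0, 17.9, 18.8, 16.9, 13.5, 10.0, 13.5.
Cumulative: 5.7, 15.8, 22.9, 37.0, 43.4, 49.7, 53.7, 71.6, 90.4, 107.3, 120.8, 130.8, 144.3.
The total first reaches 130 DD on day 12.

day 12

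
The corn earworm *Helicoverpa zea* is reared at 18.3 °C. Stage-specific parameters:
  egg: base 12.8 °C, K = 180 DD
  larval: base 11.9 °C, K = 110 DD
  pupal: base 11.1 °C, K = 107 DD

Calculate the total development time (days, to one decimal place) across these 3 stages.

64.8 days

egg: 180 / (18.3 − 12.8) = 180 / 5.5 = 32.727 d.
larval: 110 / (18.3 − 11.9) = 110 / 6.4 = 17.188 d.
pupal: 107 / (18.3 − 11.1) = 107 / 7.2 = 14.861 d.
Sum = 64.776 ≈ 64.8 days.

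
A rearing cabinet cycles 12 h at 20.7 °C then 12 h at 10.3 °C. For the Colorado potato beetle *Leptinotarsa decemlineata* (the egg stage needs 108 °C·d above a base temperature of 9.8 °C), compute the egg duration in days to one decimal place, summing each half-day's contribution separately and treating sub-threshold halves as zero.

Day half: max(0, 20.7 − 9.8) × 0.5 = 10.9 × 0.5 = 5.45 DD.
Night half: max(0, 10.3 − 9.8) × 0.5 = 0.5 × 0.5 = 0.25 DD.
Per 24 h: 5.70 DD/day.
Duration = 108 / 5.70 = 18.947 ≈ 18.9 days.

18.9 days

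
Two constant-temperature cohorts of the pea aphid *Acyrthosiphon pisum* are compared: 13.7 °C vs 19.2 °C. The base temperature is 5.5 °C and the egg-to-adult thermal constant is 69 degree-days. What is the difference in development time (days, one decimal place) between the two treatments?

At 13.7 °C: 69 / (13.7 − 5.5) = 69 / 8.2 = 8.415 d.
At 19.2 °C: 69 / (19.2 − 5.5) = 69 / 13.7 = 5.036 d.
Difference = |8.415 − 5.036| = 3.378 ≈ 3.4 days.

3.4 days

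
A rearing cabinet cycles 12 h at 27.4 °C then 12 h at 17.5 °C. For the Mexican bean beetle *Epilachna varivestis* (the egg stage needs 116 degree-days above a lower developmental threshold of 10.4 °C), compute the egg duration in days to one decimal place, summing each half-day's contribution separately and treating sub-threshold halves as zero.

9.6 days

Day half: max(0, 27.4 − 10.4) × 0.5 = 17.0 × 0.5 = 8.50 DD.
Night half: max(0, 17.5 − 10.4) × 0.5 = 7.1 × 0.5 = 3.55 DD.
Per 24 h: 12.05 DD/day.
Duration = 116 / 12.05 = 9.627 ≈ 9.6 days.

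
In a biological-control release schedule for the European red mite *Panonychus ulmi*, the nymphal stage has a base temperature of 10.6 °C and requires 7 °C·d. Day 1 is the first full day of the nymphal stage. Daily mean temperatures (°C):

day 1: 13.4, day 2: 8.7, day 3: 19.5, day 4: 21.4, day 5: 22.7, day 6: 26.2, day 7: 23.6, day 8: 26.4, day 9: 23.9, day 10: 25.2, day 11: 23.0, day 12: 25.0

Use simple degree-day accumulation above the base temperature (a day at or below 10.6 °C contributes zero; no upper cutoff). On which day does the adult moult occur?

Daily DD above 10.6 °C: 2.8, 0.0, 8.9, 10.8, 12.1, 15.6, 13.0, 15.8, 13.3, 14.6, 12.4, 14.4.
Cumulative: 2.8, 2.8, 11.7, 22.5, 34.6, 50.2, 63.2, 79.0, 92.3, 106.9, 119.3, 133.7.
The total first reaches 7 DD on day 3.

day 3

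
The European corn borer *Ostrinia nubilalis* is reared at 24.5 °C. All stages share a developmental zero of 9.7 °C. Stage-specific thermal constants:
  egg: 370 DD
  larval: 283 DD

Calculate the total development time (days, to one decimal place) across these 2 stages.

44.1 days

Daily accumulation at 24.5 °C = 24.5 − 9.7 = 14.8 DD/day.
Total K = 370 + 283 = 653 DD.
Total duration = 653 / 14.8 = 44.122 ≈ 44.1 days.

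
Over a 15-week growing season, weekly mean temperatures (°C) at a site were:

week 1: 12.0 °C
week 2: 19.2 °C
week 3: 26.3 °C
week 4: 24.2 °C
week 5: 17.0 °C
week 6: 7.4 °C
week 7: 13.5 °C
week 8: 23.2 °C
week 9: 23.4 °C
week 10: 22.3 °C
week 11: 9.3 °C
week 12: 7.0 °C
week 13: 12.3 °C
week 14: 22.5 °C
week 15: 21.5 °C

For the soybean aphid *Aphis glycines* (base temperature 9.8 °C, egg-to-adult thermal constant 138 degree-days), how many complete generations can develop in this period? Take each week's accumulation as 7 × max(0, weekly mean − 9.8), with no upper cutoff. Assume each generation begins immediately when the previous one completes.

Weekly DD (7 × max(0, T̄ − 9.8)): 15.4, 65.8, 115.5, 100.8, 50.4, 0.0, 25.9, 93.8, 95.2, 87.5, 0.0, 0.0, 17.5, 88.9, 81.9.
Season total = 838.6 DD.
Complete generations = ⌊838.6 / 138⌋ = 6.

6 generations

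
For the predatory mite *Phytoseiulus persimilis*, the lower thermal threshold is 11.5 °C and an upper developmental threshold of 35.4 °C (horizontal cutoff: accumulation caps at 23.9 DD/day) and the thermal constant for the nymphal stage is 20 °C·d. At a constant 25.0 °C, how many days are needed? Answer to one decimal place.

Daily accumulation = 25.0 − 11.5 = 13.5 DD/day.
Duration = 20 / 13.5 = 1.481 ≈ 1.5 days.

1.5 days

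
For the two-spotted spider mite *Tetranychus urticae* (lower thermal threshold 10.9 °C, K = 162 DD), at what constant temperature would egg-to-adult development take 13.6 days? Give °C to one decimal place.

Required daily accumulation = 162 / 13.6 = 11.912 DD/day.
T = T_base + 11.912 = 10.9 + 11.912 = 22.812 ≈ 22.8 °C.

22.8 °C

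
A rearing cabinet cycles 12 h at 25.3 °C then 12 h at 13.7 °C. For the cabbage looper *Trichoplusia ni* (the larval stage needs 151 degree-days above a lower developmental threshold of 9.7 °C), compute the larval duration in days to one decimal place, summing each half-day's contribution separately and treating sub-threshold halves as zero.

15.4 days

Day half: max(0, 25.3 − 9.7) × 0.5 = 15.6 × 0.5 = 7.80 DD.
Night half: max(0, 13.7 − 9.7) × 0.5 = 4.0 × 0.5 = 2.00 DD.
Per 24 h: 9.80 DD/day.
Duration = 151 / 9.80 = 15.408 ≈ 15.4 days.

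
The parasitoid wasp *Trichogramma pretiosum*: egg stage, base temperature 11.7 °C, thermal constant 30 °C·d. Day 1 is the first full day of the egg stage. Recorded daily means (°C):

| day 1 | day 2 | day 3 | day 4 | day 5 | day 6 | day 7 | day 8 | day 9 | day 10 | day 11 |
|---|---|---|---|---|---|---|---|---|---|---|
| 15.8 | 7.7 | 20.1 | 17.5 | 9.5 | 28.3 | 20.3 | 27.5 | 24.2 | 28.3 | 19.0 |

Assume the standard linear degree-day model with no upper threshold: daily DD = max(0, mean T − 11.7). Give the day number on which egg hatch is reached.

day 6

Daily DD above 11.7 °C: 4.1, 0.0, 8.4, 5.8, 0.0, 16.6, 8.6, 15.8, 12.5, 16.6, 7.3.
Cumulative: 4.1, 4.1, 12.5, 18.3, 18.3, 34.9, 43.5, 59.3, 71.8, 88.4, 95.7.
The total first reaches 30 DD on day 6.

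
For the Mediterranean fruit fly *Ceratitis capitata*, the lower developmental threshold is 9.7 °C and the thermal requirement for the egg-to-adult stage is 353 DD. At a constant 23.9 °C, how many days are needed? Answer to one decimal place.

Daily accumulation = 23.9 − 9.7 = 14.2 DD/day.
Duration = 353 / 14.2 = 24.859 ≈ 24.9 days.

24.9 days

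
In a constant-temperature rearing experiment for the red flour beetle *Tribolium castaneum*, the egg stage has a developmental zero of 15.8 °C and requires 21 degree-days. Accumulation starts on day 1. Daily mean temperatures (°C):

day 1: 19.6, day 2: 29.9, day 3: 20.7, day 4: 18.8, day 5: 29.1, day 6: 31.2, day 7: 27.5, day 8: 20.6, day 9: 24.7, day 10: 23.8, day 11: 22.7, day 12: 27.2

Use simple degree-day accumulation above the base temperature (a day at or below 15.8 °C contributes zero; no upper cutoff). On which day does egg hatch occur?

day 3

Daily DD above 15.8 °C: 3.8, 14.1, 4.9, 3.0, 13.3, 15.4, 11.7, 4.8, 8.9, 8.0, 6.9, 11.4.
Cumulative: 3.8, 17.9, 22.8, 25.8, 39.1, 54.5, 66.2, 71.0, 79.9, 87.9, 94.8, 106.2.
The total first reaches 21 DD on day 3.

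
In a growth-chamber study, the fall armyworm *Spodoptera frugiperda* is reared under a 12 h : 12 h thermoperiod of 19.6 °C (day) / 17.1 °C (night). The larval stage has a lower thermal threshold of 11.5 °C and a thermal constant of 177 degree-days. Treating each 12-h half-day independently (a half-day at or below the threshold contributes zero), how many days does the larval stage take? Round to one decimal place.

25.8 days

Day half: max(0, 19.6 − 11.5) × 0.5 = 8.1 × 0.5 = 4.05 DD.
Night half: max(0, 17.1 − 11.5) × 0.5 = 5.6 × 0.5 = 2.80 DD.
Per 24 h: 6.85 DD/day.
Duration = 177 / 6.85 = 25.839 ≈ 25.8 days.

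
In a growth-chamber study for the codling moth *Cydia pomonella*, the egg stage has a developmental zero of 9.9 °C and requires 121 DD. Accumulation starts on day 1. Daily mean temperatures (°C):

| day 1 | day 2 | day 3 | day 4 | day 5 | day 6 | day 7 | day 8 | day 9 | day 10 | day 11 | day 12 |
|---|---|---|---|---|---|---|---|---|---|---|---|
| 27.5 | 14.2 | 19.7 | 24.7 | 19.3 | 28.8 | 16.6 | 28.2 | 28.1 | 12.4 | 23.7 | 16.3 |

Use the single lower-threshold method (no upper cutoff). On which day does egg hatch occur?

day 11

Daily DD above 9.9 °C: 17.6, 4.3, 9.8, 14.8, 9.4, 18.9, 6.7, 18.3, 18.2, 2.5, 13.8, 6.4.
Cumulative: 17.6, 21.9, 31.7, 46.5, 55.9, 74.8, 81.5, 99.8, 118.0, 120.5, 134.3, 140.7.
The total first reaches 121 DD on day 11.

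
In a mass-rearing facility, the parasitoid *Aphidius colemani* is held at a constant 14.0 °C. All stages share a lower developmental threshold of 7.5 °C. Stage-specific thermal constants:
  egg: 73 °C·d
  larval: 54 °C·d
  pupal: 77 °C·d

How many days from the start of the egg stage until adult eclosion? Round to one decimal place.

31.4 days

Daily accumulation at 14.0 °C = 14.0 − 7.5 = 6.5 DD/day.
Total K = 73 + 54 + 77 = 204 DD.
Total duration = 204 / 6.5 = 31.385 ≈ 31.4 days.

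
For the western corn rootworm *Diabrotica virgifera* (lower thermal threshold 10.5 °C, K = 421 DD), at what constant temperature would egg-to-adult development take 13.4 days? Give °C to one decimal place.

Required daily accumulation = 421 / 13.4 = 31.418 DD/day.
T = T_base + 31.418 = 10.5 + 31.418 = 41.918 ≈ 41.9 °C.

41.9 °C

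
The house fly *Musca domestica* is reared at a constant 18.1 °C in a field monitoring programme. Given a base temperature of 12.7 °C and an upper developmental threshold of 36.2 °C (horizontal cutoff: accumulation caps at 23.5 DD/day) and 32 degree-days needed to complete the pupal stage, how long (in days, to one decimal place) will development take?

Daily accumulation = 18.1 − 12.7 = 5.4 DD/day.
Duration = 32 / 5.4 = 5.926 ≈ 5.9 days.

5.9 days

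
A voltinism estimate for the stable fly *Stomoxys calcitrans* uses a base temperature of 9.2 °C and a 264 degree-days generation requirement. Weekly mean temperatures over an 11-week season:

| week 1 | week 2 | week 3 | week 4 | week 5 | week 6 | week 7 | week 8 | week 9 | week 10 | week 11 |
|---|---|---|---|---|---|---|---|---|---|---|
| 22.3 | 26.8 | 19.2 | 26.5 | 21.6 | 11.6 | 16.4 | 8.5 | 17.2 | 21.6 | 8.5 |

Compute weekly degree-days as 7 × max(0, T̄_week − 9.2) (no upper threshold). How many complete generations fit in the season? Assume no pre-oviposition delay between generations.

Weekly DD (7 × max(0, T̄ − 9.2)): 91.7, 123.2, 70.0, 121.1, 86.8, 16.8, 50.4, 0.0, 56.0, 86.8, 0.0.
Season total = 702.8 DD.
Complete generations = ⌊702.8 / 264⌋ = 2.

2 generations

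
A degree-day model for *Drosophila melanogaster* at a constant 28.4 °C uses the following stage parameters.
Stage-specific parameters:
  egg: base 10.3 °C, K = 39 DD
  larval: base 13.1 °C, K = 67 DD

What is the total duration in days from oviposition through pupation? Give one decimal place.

egg: 39 / (28.4 − 10.3) = 39 / 18.1 = 2.155 d.
larval: 67 / (28.4 − 13.1) = 67 / 15.3 = 4.379 d.
Sum = 6.534 ≈ 6.5 days.

6.5 days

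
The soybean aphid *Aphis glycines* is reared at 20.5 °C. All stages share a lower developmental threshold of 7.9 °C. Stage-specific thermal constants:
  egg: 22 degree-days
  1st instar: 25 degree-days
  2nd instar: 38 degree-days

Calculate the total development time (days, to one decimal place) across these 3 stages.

Daily accumulation at 20.5 °C = 20.5 − 7.9 = 12.6 DD/day.
Total K = 22 + 25 + 38 = 85 DD.
Total duration = 85 / 12.6 = 6.746 ≈ 6.7 days.

6.7 days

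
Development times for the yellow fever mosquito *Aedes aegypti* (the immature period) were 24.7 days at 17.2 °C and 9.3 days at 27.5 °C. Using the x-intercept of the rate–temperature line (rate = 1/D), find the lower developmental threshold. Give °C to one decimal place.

Equal thermal constants: D₁(T₁ − T_b) = D₂(T₂ − T_b).
24.7·(17.2 − T_b) = 9.3·(27.5 − T_b)
T_b = (24.7·17.2 − 9.3·27.5) / (24.7 − 9.3) = 169.09 / 15.4 = 10.980 °C ≈ 11.0 °C.

11.0 °C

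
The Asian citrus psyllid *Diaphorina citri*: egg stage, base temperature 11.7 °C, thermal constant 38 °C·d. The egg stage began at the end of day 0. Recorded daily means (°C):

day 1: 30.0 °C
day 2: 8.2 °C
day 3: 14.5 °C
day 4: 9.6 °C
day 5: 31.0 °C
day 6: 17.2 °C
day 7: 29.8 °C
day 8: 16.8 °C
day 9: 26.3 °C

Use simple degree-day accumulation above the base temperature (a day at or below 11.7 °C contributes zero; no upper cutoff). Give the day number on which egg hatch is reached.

day 5

Daily DD above 11.7 °C: 18.3, 0.0, 2.8, 0.0, 19.3, 5.5, 18.1, 5.1, 14.6.
Cumulative: 18.3, 18.3, 21.1, 21.1, 40.4, 45.9, 64.0, 69.1, 83.7.
The total first reaches 38 DD on day 5.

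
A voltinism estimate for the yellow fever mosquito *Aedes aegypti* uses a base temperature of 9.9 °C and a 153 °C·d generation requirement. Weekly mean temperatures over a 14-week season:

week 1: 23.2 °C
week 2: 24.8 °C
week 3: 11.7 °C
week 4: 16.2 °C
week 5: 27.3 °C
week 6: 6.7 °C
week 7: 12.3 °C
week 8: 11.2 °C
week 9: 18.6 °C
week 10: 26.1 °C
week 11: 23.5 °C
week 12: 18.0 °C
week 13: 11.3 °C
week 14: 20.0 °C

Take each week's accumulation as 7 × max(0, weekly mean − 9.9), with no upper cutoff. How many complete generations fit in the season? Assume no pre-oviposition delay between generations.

5 generations

Weekly DD (7 × max(0, T̄ − 9.9)): 93.1, 104.3, 12.6, 44.1, 121.8, 0.0, 16.8, 9.1, 60.9, 113.4, 95.2, 56.7, 9.8, 70.7.
Season total = 808.5 DD.
Complete generations = ⌊808.5 / 153⌋ = 5.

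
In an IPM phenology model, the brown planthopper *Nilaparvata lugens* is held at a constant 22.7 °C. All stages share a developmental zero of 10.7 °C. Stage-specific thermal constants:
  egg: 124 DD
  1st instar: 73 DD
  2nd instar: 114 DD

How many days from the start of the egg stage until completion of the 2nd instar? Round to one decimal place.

25.9 days

Daily accumulation at 22.7 °C = 22.7 − 10.7 = 12.0 DD/day.
Total K = 124 + 73 + 114 = 311 DD.
Total duration = 311 / 12.0 = 25.917 ≈ 25.9 days.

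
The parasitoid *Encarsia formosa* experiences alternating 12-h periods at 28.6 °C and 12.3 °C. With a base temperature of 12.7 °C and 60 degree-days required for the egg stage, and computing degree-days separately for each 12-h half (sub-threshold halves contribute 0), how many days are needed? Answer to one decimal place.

7.5 days

Day half: max(0, 28.6 − 12.7) × 0.5 = 15.9 × 0.5 = 7.95 DD.
Night half: max(0, 12.3 − 12.7) × 0.5 = 0.0 × 0.5 = 0.00 DD.
Per 24 h: 7.95 DD/day.
Duration = 60 / 7.95 = 7.547 ≈ 7.5 days.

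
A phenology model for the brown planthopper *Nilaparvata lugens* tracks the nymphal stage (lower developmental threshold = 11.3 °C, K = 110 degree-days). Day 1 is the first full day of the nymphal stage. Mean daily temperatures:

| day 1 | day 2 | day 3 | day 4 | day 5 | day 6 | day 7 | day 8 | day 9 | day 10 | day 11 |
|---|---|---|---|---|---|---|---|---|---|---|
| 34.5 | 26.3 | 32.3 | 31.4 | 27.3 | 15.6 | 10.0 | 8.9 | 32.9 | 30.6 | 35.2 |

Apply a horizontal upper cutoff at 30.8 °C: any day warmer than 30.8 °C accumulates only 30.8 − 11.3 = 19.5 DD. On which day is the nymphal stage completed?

Daily DD above 11.3 °C (capped at 19.5): 19.5, 15.0, 19.5, 19.5, 16.0, 4.3, 0.0, 0.0, 19.5, 19.3, 19.5.
Cumulative: 19.5, 34.5, 54.0, 73.5, 89.5, 93.8, 93.8, 93.8, 113.3, 132.6, 152.1.
The total first reaches 110 DD on day 9.

day 9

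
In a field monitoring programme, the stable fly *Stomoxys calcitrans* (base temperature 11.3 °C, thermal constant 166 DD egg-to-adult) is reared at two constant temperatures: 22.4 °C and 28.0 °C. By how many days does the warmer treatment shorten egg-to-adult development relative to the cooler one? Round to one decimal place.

At 22.4 °C: 166 / (22.4 − 11.3) = 166 / 11.1 = 14.955 d.
At 28.0 °C: 166 / (28.0 − 11.3) = 166 / 16.7 = 9.940 d.
Difference = |14.955 − 9.940| = 5.015 ≈ 5.0 days.

5.0 days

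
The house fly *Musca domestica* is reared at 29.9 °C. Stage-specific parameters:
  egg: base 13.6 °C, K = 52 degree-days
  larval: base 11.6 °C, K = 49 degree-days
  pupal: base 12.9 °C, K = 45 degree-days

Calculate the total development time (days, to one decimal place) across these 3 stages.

egg: 52 / (29.9 − 13.6) = 52 / 16.3 = 3.190 d.
larval: 49 / (29.9 − 11.6) = 49 / 18.3 = 2.678 d.
pupal: 45 / (29.9 − 12.9) = 45 / 17.0 = 2.647 d.
Sum = 8.515 ≈ 8.5 days.

8.5 days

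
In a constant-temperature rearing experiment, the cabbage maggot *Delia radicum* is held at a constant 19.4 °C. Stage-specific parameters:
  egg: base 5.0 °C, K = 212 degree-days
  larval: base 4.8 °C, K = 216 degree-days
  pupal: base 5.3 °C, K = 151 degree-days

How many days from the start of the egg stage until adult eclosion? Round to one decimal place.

egg: 212 / (19.4 − 5.0) = 212 / 14.4 = 14.722 d.
larval: 216 / (19.4 − 4.8) = 216 / 14.6 = 14.795 d.
pupal: 151 / (19.4 − 5.3) = 151 / 14.1 = 10.709 d.
Sum = 40.226 ≈ 40.2 days.

40.2 days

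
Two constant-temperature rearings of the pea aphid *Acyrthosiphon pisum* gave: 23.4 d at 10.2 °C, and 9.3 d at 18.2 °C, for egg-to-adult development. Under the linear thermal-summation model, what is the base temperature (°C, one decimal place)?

4.9 °C

Under the model K = D·(T − T_b), so D₁·(T₁ − T_b) = D₂·(T₂ − T_b).
23.4·(10.2 − T_b) = 9.3·(18.2 − T_b)
T_b = (23.4·10.2 − 9.3·18.2) / (23.4 − 9.3) = 69.42 / 14.1 = 4.923 °C ≈ 4.9 °C.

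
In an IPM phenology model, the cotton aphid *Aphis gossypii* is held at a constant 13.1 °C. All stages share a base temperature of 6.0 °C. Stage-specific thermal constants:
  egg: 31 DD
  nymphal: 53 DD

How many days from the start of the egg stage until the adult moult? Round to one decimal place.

11.8 days

Daily accumulation at 13.1 °C = 13.1 − 6.0 = 7.1 DD/day.
Total K = 31 + 53 = 84 DD.
Total duration = 84 / 7.1 = 11.831 ≈ 11.8 days.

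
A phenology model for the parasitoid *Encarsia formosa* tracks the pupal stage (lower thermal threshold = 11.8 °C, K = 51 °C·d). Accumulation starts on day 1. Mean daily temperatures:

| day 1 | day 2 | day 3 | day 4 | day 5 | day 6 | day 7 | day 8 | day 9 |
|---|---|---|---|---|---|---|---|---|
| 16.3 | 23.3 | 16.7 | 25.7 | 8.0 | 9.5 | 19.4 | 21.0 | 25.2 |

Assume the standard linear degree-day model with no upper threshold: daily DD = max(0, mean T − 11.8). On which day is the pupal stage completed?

day 8

Daily DD above 11.8 °C: 4.5, 11.5, 4.9, 13.9, 0.0, 0.0, 7.6, 9.2, 13.4.
Cumulative: 4.5, 16.0, 20.9, 34.8, 34.8, 34.8, 42.4, 51.6, 65.0.
The total first reaches 51 DD on day 8.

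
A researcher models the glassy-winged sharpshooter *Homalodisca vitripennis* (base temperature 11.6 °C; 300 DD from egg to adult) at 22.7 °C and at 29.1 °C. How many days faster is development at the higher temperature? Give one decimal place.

At 22.7 °C: 300 / (22.7 − 11.6) = 300 / 11.1 = 27.027 d.
At 29.1 °C: 300 / (29.1 − 11.6) = 300 / 17.5 = 17.143 d.
Difference = |27.027 − 17.143| = 9.884 ≈ 9.9 days.

9.9 days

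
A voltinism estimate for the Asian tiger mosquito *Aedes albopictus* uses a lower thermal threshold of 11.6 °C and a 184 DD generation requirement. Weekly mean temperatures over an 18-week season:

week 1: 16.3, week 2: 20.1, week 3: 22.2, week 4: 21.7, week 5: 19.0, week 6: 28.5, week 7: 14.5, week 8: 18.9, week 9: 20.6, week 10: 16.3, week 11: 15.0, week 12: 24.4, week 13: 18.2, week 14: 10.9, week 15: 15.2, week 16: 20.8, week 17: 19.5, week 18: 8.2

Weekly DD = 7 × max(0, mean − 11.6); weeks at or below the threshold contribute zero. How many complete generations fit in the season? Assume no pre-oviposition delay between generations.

Weekly DD (7 × max(0, T̄ − 11.6)): 32.9, 59.5, 74.2, 70.7, 51.8, 118.3, 20.3, 51.1, 63.0, 32.9, 23.8, 89.6, 46.2, 0.0, 25.2, 64.4, 55.3, 0.0.
Season total = 879.2 DD.
Complete generations = ⌊879.2 / 184⌋ = 4.

4 generations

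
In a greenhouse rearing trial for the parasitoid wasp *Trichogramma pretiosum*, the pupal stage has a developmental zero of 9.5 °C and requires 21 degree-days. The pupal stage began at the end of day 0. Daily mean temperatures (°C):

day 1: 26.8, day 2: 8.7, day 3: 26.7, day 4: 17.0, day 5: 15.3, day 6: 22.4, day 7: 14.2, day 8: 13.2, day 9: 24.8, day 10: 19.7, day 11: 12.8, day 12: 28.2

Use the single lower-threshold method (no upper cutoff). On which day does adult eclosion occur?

Daily DD above 9.5 °C: 17.3, 0.0, 17.2, 7.5, 5.8, 12.9, 4.7, 3.7, 15.3, 10.2, 3.3, 18.7.
Cumulative: 17.3, 17.3, 34.5, 42.0, 47.8, 60.7, 65.4, 69.1, 84.4, 94.6, 97.9, 116.6.
The total first reaches 21 DD on day 3.

day 3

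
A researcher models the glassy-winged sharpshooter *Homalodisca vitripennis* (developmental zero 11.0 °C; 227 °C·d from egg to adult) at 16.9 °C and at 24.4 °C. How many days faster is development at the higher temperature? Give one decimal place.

21.5 days

At 16.9 °C: 227 / (16.9 − 11.0) = 227 / 5.9 = 38.475 d.
At 24.4 °C: 227 / (24.4 − 11.0) = 227 / 13.4 = 16.940 d.
Difference = |38.475 − 16.940| = 21.534 ≈ 21.5 days.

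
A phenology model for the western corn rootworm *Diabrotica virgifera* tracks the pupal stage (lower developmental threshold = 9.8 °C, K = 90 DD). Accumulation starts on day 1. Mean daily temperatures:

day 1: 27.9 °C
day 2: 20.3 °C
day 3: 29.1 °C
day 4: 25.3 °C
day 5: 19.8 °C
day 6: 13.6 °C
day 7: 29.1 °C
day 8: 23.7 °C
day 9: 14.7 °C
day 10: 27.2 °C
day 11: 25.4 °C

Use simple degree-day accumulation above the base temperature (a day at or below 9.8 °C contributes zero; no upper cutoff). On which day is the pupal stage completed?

day 7

Daily DD above 9.8 °C: 18.1, 10.5, 19.3, 15.5, 10.0, 3.8, 19.3, 13.9, 4.9, 17.4, 15.6.
Cumulative: 18.1, 28.6, 47.9, 63.4, 73.4, 77.2, 96.5, 110.4, 115.3, 132.7, 148.3.
The total first reaches 90 DD on day 7.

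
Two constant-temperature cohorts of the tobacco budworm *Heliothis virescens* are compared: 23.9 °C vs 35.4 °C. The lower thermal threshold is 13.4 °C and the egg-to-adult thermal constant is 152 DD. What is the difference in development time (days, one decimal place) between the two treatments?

7.6 days

At 23.9 °C: 152 / (23.9 − 13.4) = 152 / 10.5 = 14.476 d.
At 35.4 °C: 152 / (35.4 − 13.4) = 152 / 22.0 = 6.909 d.
Difference = |14.476 − 6.909| = 7.567 ≈ 7.6 days.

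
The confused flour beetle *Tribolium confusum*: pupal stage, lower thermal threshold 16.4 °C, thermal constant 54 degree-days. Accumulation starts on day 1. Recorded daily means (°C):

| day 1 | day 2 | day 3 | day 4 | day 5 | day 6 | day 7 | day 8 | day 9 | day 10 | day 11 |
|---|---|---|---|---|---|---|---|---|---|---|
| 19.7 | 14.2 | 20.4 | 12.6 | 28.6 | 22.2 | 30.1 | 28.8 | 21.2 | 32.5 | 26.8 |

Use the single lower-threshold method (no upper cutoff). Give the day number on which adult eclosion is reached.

day 9

Daily DD above 16.4 °C: 3.3, 0.0, 4.0, 0.0, 12.2, 5.8, 13.7, 12.4, 4.8, 16.1, 10.4.
Cumulative: 3.3, 3.3, 7.3, 7.3, 19.5, 25.3, 39.0, 51.4, 56.2, 72.3, 82.7.
The total first reaches 54 DD on day 9.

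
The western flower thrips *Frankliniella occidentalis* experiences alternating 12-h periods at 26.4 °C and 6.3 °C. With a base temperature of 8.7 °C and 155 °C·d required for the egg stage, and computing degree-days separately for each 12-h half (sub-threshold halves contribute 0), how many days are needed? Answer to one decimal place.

17.5 days

Day half: max(0, 26.4 − 8.7) × 0.5 = 17.7 × 0.5 = 8.85 DD.
Night half: max(0, 6.3 − 8.7) × 0.5 = 0.0 × 0.5 = 0.00 DD.
Per 24 h: 8.85 DD/day.
Duration = 155 / 8.85 = 17.514 ≈ 17.5 days.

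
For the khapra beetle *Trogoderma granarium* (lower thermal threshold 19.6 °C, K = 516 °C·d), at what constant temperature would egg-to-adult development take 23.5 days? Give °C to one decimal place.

41.6 °C

Required daily accumulation = 516 / 23.5 = 21.957 DD/day.
T = T_base + 21.957 = 19.6 + 21.957 = 41.557 ≈ 41.6 °C.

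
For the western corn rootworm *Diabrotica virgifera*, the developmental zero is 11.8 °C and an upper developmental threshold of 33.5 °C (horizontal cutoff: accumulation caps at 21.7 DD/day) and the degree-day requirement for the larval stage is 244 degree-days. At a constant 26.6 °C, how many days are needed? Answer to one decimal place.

Daily accumulation = 26.6 − 11.8 = 14.8 DD/day.
Duration = 244 / 14.8 = 16.486 ≈ 16.5 days.

16.5 days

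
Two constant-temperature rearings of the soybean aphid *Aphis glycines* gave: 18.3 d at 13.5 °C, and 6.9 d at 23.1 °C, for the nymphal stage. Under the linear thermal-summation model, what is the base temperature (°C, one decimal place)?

7.7 °C

Under the model K = D·(T − T_b), so D₁·(T₁ − T_b) = D₂·(T₂ − T_b).
18.3·(13.5 − T_b) = 6.9·(23.1 − T_b)
T_b = (18.3·13.5 − 6.9·23.1) / (18.3 − 6.9) = 87.66 / 11.4 = 7.689 °C ≈ 7.7 °C.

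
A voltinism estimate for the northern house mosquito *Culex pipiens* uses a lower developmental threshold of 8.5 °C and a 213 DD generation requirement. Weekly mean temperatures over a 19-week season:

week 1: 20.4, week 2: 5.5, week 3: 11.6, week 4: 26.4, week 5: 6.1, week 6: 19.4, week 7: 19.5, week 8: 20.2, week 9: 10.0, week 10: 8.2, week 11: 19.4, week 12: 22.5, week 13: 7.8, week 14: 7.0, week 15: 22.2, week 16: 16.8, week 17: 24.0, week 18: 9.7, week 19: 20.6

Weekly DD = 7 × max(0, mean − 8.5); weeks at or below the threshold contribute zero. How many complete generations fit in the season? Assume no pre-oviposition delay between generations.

4 generations

Weekly DD (7 × max(0, T̄ − 8.5)): 83.3, 0.0, 21.7, 125.3, 0.0, 76.3, 77.0, 81.9, 10.5, 0.0, 76.3, 98.0, 0.0, 0.0, 95.9, 58.1, 108.5, 8.4, 84.7.
Season total = 1005.9 DD.
Complete generations = ⌊1005.9 / 213⌋ = 4.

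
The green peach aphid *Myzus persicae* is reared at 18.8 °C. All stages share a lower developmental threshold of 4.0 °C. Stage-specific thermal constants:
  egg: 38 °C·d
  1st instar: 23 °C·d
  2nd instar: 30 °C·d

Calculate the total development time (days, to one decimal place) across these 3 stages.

Daily accumulation at 18.8 °C = 18.8 − 4.0 = 14.8 DD/day.
Total K = 38 + 23 + 30 = 91 DD.
Total duration = 91 / 14.8 = 6.149 ≈ 6.1 days.

6.1 days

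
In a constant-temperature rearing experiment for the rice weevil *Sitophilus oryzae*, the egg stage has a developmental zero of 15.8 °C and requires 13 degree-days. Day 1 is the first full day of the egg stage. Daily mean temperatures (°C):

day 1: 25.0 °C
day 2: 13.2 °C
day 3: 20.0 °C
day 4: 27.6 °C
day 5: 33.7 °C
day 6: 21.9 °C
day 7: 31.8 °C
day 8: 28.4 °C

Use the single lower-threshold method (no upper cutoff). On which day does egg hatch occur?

Daily DD above 15.8 °C: 9.2, 0.0, 4.2, 11.8, 17.9, 6.1, 16.0, 12.6.
Cumulative: 9.2, 9.2, 13.4, 25.2, 43.1, 49.2, 65.2, 77.8.
The total first reaches 13 DD on day 3.

day 3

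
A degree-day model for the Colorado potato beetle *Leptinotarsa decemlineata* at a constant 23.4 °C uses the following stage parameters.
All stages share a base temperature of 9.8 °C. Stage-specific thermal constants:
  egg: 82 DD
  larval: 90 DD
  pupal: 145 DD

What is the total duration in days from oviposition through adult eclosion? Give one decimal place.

Daily accumulation at 23.4 °C = 23.4 − 9.8 = 13.6 DD/day.
Total K = 82 + 90 + 145 = 317 DD.
Total duration = 317 / 13.6 = 23.309 ≈ 23.3 days.

23.3 days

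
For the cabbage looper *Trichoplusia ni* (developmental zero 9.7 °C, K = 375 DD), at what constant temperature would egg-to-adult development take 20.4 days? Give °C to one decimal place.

28.1 °C

Required daily accumulation = 375 / 20.4 = 18.382 DD/day.
T = T_base + 18.382 = 9.7 + 18.382 = 28.082 ≈ 28.1 °C.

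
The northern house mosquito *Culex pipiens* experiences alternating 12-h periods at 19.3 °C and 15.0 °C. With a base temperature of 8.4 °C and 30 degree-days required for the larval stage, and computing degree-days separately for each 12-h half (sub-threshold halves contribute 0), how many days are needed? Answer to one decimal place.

Day half: max(0, 19.3 − 8.4) × 0.5 = 10.9 × 0.5 = 5.45 DD.
Night half: max(0, 15.0 − 8.4) × 0.5 = 6.6 × 0.5 = 3.30 DD.
Per 24 h: 8.75 DD/day.
Duration = 30 / 8.75 = 3.429 ≈ 3.4 days.

3.4 days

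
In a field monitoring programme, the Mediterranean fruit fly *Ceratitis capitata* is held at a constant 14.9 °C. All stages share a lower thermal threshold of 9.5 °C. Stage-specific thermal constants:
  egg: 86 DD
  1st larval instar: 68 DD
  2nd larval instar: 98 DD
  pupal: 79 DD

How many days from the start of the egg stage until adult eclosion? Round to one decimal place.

Daily accumulation at 14.9 °C = 14.9 − 9.5 = 5.4 DD/day.
Total K = 86 + 68 + 98 + 79 = 331 DD.
Total duration = 331 / 5.4 = 61.296 ≈ 61.3 days.

61.3 days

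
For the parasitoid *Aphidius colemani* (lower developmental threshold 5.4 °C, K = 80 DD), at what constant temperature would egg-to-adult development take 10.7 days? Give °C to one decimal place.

Required daily accumulation = 80 / 10.7 = 7.477 DD/day.
T = T_base + 7.477 = 5.4 + 7.477 = 12.877 ≈ 12.9 °C.

12.9 °C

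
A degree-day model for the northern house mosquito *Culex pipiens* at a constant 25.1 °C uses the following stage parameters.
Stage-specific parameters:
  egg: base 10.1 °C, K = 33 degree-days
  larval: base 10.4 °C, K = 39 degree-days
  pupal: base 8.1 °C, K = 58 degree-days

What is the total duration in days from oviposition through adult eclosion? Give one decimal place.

egg: 33 / (25.1 − 10.1) = 33 / 15.0 = 2.200 d.
larval: 39 / (25.1 − 10.4) = 39 / 14.7 = 2.653 d.
pupal: 58 / (25.1 − 8.1) = 58 / 17.0 = 3.412 d.
Sum = 8.265 ≈ 8.3 days.

8.3 days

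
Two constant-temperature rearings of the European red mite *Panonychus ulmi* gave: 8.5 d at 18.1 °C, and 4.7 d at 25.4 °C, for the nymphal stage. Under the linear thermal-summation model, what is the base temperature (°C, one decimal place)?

9.1 °C

Linear rate model ⇒ the product D·(T − T_b) is constant across temperatures.
8.5·(18.1 − T_b) = 4.7·(25.4 − T_b)
T_b = (8.5·18.1 − 4.7·25.4) / (8.5 − 4.7) = 34.47 / 3.8 = 9.071 °C ≈ 9.1 °C.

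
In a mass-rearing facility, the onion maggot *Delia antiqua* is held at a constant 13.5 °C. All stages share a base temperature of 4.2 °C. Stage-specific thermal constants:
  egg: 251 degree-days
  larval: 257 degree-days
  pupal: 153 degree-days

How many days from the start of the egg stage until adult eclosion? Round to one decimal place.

71.1 days

Daily accumulation at 13.5 °C = 13.5 − 4.2 = 9.3 DD/day.
Total K = 251 + 257 + 153 = 661 DD.
Total duration = 661 / 9.3 = 71.075 ≈ 71.1 days.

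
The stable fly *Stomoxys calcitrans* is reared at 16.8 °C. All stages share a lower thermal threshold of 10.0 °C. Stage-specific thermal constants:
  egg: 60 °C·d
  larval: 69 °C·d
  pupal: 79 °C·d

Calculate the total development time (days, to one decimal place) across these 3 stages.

Daily accumulation at 16.8 °C = 16.8 − 10.0 = 6.8 DD/day.
Total K = 60 + 69 + 79 = 208 DD.
Total duration = 208 / 6.8 = 30.588 ≈ 30.6 days.

30.6 days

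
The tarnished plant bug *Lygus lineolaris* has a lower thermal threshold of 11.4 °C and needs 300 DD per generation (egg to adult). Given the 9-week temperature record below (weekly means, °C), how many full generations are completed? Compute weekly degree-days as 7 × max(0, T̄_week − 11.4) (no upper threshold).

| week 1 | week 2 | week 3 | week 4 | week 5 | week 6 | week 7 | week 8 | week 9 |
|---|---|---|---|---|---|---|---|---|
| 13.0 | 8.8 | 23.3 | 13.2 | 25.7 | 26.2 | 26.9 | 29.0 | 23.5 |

2 generations

Weekly DD (7 × max(0, T̄ − 11.4)): 11.2, 0.0, 83.3, 12.6, 100.1, 103.6, 108.5, 123.2, 84.7.
Season total = 627.2 DD.
Complete generations = ⌊627.2 / 300⌋ = 2.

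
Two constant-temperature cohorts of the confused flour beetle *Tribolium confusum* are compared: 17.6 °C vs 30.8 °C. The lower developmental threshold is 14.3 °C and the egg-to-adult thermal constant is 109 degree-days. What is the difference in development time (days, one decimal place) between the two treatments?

At 17.6 °C: 109 / (17.6 − 14.3) = 109 / 3.3 = 33.030 d.
At 30.8 °C: 109 / (30.8 − 14.3) = 109 / 16.5 = 6.606 d.
Difference = |33.030 − 6.606| = 26.424 ≈ 26.4 days.

26.4 days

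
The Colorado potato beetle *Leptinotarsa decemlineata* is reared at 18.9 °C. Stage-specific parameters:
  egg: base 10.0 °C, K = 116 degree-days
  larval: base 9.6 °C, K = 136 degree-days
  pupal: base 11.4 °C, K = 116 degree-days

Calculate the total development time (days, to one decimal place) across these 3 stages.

egg: 116 / (18.9 − 10.0) = 116 / 8.9 = 13.034 d.
larval: 136 / (18.9 − 9.6) = 136 / 9.3 = 14.624 d.
pupal: 116 / (18.9 − 11.4) = 116 / 7.5 = 15.467 d.
Sum = 43.124 ≈ 43.1 days.

43.1 days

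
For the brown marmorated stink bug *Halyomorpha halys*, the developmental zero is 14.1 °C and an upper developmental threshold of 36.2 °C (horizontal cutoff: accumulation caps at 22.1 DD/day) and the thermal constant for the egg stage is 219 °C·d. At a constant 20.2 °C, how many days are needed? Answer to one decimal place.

35.9 days

Daily accumulation = 20.2 − 14.1 = 6.1 DD/day.
Duration = 219 / 6.1 = 35.902 ≈ 35.9 days.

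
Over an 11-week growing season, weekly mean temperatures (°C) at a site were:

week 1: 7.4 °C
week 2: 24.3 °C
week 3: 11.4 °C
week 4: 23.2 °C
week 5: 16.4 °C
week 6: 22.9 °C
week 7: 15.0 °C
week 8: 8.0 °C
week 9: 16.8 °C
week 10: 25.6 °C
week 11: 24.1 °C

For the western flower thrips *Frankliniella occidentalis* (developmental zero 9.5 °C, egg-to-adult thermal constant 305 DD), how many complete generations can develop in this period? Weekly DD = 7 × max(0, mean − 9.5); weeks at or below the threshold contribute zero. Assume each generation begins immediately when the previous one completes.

Weekly DD (7 × max(0, T̄ − 9.5)): 0.0, 103.6, 13.3, 95.9, 48.3, 93.8, 38.5, 0.0, 51.1, 112.7, 102.2.
Season total = 659.4 DD.
Complete generations = ⌊659.4 / 305⌋ = 2.

2 generations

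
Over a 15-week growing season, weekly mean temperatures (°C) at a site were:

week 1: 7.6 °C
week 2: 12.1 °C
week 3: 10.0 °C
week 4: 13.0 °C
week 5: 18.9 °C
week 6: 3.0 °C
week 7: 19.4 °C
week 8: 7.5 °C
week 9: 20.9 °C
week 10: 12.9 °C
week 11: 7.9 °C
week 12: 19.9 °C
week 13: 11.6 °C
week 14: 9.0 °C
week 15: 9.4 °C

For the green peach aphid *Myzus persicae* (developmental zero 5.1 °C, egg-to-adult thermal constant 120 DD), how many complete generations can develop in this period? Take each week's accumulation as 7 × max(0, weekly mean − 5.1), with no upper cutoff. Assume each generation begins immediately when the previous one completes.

6 generations

Weekly DD (7 × max(0, T̄ − 5.1)): 17.5, 49.0, 34.3, 55.3, 96.6, 0.0, 100.1, 16.8, 110.6, 54.6, 19.6, 103.6, 45.5, 27.3, 30.1.
Season total = 760.9 DD.
Complete generations = ⌊760.9 / 120⌋ = 6.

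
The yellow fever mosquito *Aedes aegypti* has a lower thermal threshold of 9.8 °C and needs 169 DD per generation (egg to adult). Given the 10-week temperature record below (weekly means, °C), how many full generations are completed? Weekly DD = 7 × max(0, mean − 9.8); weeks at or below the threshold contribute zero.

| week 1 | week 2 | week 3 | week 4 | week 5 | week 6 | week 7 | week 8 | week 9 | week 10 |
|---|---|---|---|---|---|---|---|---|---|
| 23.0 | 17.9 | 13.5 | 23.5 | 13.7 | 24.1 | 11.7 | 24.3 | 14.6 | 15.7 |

Weekly DD (7 × max(0, T̄ − 9.8)): 92.4, 56.7, 25.9, 95.9, 27.3, 100.1, 13.3, 101.5, 33.6, 41.3.
Season total = 588.0 DD.
Complete generations = ⌊588.0 / 169⌋ = 3.

3 generations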